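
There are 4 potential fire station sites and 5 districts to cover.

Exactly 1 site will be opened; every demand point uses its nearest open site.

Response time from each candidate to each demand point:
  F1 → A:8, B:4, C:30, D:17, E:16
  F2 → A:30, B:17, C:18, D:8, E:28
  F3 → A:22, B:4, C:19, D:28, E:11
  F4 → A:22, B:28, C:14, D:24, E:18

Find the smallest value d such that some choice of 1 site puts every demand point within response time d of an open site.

28

Open {F3}.
  Farthest demand point is D at response time 28 (to F3); all others are ≤ 28.
With {F4} the worst case is 28.
With {F1} the worst case is 30.
No size-1 selection achieves below 28.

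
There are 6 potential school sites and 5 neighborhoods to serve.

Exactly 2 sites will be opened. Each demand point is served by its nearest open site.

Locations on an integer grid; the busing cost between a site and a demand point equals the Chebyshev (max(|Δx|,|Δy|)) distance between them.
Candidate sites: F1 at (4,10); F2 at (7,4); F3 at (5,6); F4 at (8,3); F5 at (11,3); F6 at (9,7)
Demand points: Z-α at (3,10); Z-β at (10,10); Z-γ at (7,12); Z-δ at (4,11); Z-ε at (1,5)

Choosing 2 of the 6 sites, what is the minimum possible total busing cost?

13

Open {F1, F6}.
  Z-α→F1 1, Z-β→F6 3, Z-γ→F1 3, Z-δ→F1 1, Z-ε→F1 5  ⇒ total 13.
Compare {F1, F3}: total 14.
Compare {F1, F2}: total 16.
No size-2 selection does better; minimum is 13.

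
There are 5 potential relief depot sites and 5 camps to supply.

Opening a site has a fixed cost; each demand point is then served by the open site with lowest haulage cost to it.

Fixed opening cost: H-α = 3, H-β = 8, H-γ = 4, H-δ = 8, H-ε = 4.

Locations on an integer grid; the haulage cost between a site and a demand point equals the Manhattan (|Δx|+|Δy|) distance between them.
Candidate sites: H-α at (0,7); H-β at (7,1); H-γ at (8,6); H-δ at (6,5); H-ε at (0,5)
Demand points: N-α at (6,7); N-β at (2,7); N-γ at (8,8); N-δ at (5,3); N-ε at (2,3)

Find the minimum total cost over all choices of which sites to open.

26

Open {H-α, H-γ}: assign each demand point to its cheapest open site.
  N-α→H-γ 3, N-β→H-α 2, N-γ→H-γ 2, N-δ→H-γ 6, N-ε→H-α 6
  haulage cost 19, fixed 7 → total 26.
Compare {H-γ, H-ε}: haulage cost 19 + fixed 8 = 27.
Compare {H-α, H-γ, H-ε}: haulage cost 17 + fixed 11 = 28.
Compare {H-α, H-δ}: haulage cost 18 + fixed 11 = 29.
All other subsets cost ≥ 27. Minimum total cost: 26.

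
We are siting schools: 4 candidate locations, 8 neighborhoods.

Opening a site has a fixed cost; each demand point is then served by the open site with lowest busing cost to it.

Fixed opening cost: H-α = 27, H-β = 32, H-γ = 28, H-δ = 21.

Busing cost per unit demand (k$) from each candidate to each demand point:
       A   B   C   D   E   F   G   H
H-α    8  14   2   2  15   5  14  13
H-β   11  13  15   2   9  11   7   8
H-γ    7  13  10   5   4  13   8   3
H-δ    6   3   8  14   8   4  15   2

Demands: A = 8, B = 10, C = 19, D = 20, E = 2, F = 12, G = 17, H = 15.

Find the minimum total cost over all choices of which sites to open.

449

Open {H-α, H-β, H-δ}: assign each demand point to its cheapest open site.
  A→H-δ 8×6=48, B→H-δ 10×3=30, C→H-α 19×2=38, D→H-α 20×2=40, E→H-δ 2×8=16, F→H-δ 12×4=48, G→H-β 17×7=119, H→H-δ 15×2=30
  busing cost 369, fixed 80 → total 449.
Compare {H-α, H-γ, H-δ}: busing cost 378 + fixed 76 = 454.
Compare {H-α, H-β, H-γ, H-δ}: busing cost 361 + fixed 108 = 469.
Compare {H-α, H-δ}: busing cost 488 + fixed 48 = 536.
All other subsets cost ≥ 454. Minimum total cost: 449.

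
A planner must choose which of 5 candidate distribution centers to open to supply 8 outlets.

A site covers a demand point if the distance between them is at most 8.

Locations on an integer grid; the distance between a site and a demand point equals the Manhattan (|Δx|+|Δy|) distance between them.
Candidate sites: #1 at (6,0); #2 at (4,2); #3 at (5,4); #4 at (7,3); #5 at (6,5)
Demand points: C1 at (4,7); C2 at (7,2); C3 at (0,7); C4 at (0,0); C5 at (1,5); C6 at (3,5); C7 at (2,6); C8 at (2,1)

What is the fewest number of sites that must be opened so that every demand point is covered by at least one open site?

Coverage sets (demand points within 8 of each site):
  #1: {C2, C4, C6, C8}
  #2: {C1, C2, C4, C5, C6, C7, C8}
  #3: {C1, C2, C3, C5, C6, C7, C8}
  #4: {C1, C2, C5, C6, C7, C8}
  #5: {C1, C2, C3, C5, C6, C7, C8}
No single site covers all 8 demand points.
But {#1, #3} covers everything, so the minimum is 2.

2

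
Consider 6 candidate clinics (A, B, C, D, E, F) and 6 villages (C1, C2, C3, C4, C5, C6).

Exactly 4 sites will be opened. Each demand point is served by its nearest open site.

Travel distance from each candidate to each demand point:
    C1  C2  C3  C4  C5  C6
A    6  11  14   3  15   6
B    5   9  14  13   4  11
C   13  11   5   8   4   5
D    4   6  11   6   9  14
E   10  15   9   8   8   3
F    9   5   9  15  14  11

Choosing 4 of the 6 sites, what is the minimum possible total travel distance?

25

Open {A, C, D, E}.
  C1→D 4, C2→D 6, C3→C 5, C4→A 3, C5→C 4, C6→E 3  ⇒ total 25.
Compare {A, C, D, F}: total 26.
Compare {A, C, E, F}: total 26.
No size-4 selection does better; minimum is 25.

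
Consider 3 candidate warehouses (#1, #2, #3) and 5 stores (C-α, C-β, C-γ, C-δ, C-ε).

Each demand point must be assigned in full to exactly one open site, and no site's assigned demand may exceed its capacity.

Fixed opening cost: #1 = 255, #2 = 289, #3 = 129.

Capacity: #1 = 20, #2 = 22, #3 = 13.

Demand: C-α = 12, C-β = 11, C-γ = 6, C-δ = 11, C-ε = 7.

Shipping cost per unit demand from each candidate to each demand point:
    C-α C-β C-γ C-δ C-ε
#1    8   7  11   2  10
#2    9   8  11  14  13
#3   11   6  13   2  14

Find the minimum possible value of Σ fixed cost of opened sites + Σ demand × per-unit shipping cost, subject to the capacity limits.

Open {#1, #2, #3}; cheapest assignment that respects the capacities:
  #1 (cap 20, load 18): C-δ, C-ε — cost 11×2 + 7×10 = 92
  #2 (cap 22, load 18): C-α, C-γ — cost 12×9 + 6×11 = 174
  #3 (cap 13, load 11): C-β — cost 11×6 = 66
  Shipping 332, fixed 673 → total 1005.
  Any other capacity-feasible assignment to {#1, #2, #3} ships for at least 332.
Total demand is 47 and no other set of sites has combined capacity ≥ 47, so {#1, #2, #3} is the only feasible choice of open sites. Minimum: 1005.

1005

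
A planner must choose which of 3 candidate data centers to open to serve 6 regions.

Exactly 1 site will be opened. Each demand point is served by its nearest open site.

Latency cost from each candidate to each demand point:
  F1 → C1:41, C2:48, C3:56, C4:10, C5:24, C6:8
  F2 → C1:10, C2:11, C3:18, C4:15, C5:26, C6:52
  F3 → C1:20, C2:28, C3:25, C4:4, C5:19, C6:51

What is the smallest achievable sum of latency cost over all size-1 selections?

Open {F2}.
  C1→F2 10, C2→F2 11, C3→F2 18, C4→F2 15, C5→F2 26, C6→F2 52  ⇒ total 132.
Compare {F3}: total 147.
Compare {F1}: total 187.

132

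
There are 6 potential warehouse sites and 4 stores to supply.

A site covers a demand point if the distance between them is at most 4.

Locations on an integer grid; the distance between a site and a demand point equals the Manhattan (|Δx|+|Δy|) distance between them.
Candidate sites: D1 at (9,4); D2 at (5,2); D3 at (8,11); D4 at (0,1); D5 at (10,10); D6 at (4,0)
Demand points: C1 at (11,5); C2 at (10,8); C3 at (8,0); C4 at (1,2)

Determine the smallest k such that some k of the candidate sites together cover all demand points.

Coverage sets (demand points within 4 of each site):
  D1: {C1}
  D2: {C4}
  D3: {}
  D4: {C4}
  D5: {C2}
  D6: {C3}
No 3 sites suffice: every size-3 union leaves at least one demand point uncovered.
But {D1, D2, D5, D6} covers everything, so the minimum is 4.

4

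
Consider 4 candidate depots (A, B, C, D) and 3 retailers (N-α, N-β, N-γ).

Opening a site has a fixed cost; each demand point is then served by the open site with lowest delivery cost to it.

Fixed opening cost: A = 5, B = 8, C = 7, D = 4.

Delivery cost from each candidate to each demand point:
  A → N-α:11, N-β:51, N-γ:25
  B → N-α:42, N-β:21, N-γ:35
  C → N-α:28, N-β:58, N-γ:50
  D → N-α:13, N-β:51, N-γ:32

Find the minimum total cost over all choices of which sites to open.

Open {A, B}: assign each demand point to its cheapest open site.
  N-α→A 11, N-β→B 21, N-γ→A 25
  delivery cost 57, fixed 13 → total 70.
Compare {A, B, D}: delivery cost 57 + fixed 17 = 74.
Compare {A, B, C}: delivery cost 57 + fixed 20 = 77.
Compare {B, D}: delivery cost 66 + fixed 12 = 78.
All other subsets cost ≥ 74. Minimum total cost: 70.

70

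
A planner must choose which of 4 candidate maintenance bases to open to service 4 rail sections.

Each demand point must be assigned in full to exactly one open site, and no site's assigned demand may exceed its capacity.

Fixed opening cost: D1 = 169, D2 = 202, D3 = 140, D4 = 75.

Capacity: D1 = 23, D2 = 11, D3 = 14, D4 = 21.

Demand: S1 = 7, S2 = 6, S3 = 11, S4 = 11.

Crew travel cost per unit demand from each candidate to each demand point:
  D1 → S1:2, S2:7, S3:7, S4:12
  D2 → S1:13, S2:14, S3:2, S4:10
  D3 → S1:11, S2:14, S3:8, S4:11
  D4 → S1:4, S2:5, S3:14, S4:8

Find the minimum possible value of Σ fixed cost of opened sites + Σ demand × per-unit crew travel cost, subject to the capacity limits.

453

Open {D1, D4}; cheapest assignment that respects the capacities:
  D1 (cap 23, load 18): S1, S3 — cost 7×2 + 11×7 = 91
  D4 (cap 21, load 17): S2, S4 — cost 6×5 + 11×8 = 118
  Shipping 209, fixed 244 → total 453.
  Any other capacity-feasible assignment to {D1, D4} ships for at least 209.
Compare {D1, D3, D4}: its best feasible assignment gives total 593.
Compare {D1, D2, D4}: its best feasible assignment gives total 600.
Every other set of open sites that can feasibly serve all demand totals ≥ 593 even under its best assignment. Minimum: 453.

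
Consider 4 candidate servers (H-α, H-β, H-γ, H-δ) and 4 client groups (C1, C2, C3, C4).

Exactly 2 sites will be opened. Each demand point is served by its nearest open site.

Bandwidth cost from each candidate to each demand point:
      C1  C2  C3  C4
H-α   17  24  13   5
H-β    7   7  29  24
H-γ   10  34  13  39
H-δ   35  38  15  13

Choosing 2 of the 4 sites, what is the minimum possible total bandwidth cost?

Open {H-α, H-β}.
  C1→H-β 7, C2→H-β 7, C3→H-α 13, C4→H-α 5  ⇒ total 32.
Compare {H-β, H-δ}: total 42.
Compare {H-β, H-γ}: total 51.
No size-2 selection does better; minimum is 32.

32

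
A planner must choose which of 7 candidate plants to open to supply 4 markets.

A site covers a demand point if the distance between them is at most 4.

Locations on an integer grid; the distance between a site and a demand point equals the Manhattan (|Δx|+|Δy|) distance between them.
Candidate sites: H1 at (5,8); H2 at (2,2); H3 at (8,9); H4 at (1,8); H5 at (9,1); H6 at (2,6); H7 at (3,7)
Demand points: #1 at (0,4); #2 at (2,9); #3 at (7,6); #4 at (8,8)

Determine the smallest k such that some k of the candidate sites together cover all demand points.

Coverage sets (demand points within 4 of each site):
  H1: {#2, #3, #4}
  H2: {#1}
  H3: {#3, #4}
  H4: {#2}
  H5: {}
  H6: {#1, #2}
  H7: {#2}
No single site covers all 4 demand points.
But {H1, H2} covers everything, so the minimum is 2.

2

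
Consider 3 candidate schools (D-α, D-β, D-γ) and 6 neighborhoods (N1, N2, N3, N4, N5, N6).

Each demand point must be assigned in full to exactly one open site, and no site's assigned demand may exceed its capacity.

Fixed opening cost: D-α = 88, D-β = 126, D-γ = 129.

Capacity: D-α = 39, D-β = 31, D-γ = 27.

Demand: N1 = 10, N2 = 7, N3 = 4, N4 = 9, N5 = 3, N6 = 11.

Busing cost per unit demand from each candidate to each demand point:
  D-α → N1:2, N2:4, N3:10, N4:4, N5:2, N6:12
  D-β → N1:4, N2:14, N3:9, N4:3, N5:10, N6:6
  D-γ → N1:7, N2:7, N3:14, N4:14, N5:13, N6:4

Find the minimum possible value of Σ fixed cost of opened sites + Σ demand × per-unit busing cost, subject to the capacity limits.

Open {D-α, D-γ}; cheapest assignment that respects the capacities:
  D-α (cap 39, load 33): N1, N2, N3, N4, N5 — cost 10×2 + 7×4 + 4×10 + 9×4 + 3×2 = 130
  D-γ (cap 27, load 11): N6 — cost 11×4 = 44
  Shipping 174, fixed 217 → total 391.
  Any other capacity-feasible assignment to {D-α, D-γ} ships for at least 174.
Compare {D-α, D-β}: its best feasible assignment gives total 397.
Compare {D-β, D-γ}: its best feasible assignment gives total 481.
Every other set of open sites that can feasibly serve all demand totals ≥ 397 even under its best assignment. Minimum: 391.

391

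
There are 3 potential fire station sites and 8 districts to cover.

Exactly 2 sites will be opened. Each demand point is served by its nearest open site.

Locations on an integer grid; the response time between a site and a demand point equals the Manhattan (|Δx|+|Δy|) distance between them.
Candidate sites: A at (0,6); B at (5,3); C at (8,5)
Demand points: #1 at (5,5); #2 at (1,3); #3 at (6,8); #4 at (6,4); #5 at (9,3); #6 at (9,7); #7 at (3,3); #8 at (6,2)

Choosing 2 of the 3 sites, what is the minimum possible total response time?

23

Open {B, C}.
  #1→B 2, #2→B 4, #3→C 5, #4→B 2, #5→C 3, #6→C 3, #7→B 2, #8→B 2  ⇒ total 23.
Compare {A, B}: total 30.
Compare {A, C}: total 32.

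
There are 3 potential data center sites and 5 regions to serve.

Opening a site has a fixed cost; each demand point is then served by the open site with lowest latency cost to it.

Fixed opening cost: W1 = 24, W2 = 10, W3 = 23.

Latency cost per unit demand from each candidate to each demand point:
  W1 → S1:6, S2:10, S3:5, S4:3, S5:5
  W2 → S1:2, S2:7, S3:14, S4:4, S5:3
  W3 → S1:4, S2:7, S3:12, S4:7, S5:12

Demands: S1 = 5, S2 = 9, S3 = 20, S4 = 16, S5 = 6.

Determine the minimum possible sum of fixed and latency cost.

Open {W1, W2}: assign each demand point to its cheapest open site.
  S1→W2 5×2=10, S2→W2 9×7=63, S3→W1 20×5=100, S4→W1 16×3=48, S5→W2 6×3=18
  latency cost 239, fixed 34 → total 273.
Compare {W1, W2, W3}: latency cost 239 + fixed 57 = 296.
Compare {W1, W3}: latency cost 261 + fixed 47 = 308.
Compare {W1}: latency cost 298 + fixed 24 = 322.
All other subsets cost ≥ 296. Minimum total cost: 273.

273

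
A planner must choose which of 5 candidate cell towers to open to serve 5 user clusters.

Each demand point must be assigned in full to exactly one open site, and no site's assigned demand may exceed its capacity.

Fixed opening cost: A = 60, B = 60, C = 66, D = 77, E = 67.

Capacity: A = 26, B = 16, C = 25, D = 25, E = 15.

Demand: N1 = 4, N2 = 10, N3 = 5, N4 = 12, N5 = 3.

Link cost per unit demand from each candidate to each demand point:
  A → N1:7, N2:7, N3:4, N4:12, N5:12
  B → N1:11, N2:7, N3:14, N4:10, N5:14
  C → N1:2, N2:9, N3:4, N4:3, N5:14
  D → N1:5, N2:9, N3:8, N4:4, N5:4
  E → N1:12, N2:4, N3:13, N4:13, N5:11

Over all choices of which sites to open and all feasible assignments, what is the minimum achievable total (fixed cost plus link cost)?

Open {C, E}; cheapest assignment that respects the capacities:
  C (cap 25, load 21): N1, N3, N4 — cost 4×2 + 5×4 + 12×3 = 64
  E (cap 15, load 13): N2, N5 — cost 10×4 + 3×11 = 73
  Shipping 137, fixed 133 → total 270.
  Any other capacity-feasible assignment to {C, E} ships for at least 137.
Compare {A, C}: its best feasible assignment gives total 296.
Compare {B, C}: its best feasible assignment gives total 302.
Every other set of open sites that can feasibly serve all demand totals ≥ 296 even under its best assignment. Minimum: 270.

270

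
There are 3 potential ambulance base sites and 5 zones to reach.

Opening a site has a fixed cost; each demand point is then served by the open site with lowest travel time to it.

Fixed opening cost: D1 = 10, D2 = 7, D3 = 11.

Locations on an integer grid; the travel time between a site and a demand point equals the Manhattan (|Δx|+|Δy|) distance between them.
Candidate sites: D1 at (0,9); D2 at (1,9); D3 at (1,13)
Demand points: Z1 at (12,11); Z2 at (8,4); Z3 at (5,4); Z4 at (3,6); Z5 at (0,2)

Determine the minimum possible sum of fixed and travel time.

54

Open {D2}: assign each demand point to its cheapest open site.
  Z1→D2 13, Z2→D2 12, Z3→D2 9, Z4→D2 5, Z5→D2 8
  travel time 47, fixed 7 → total 54.
Compare {D1}: travel time 50 + fixed 10 = 60.
Compare {D1, D2}: travel time 46 + fixed 17 = 63.
Compare {D2, D3}: travel time 47 + fixed 18 = 65.
All other subsets cost ≥ 60. Minimum total cost: 54.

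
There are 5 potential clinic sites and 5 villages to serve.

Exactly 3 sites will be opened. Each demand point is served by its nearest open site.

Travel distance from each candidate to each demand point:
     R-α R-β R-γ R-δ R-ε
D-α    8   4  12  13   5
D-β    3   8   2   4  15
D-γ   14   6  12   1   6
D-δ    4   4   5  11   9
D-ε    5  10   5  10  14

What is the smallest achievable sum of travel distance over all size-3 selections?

15

Open {D-α, D-β, D-γ}.
  R-α→D-β 3, R-β→D-α 4, R-γ→D-β 2, R-δ→D-γ 1, R-ε→D-α 5  ⇒ total 15.
Compare {D-β, D-γ, D-δ}: total 16.
Compare {D-α, D-β, D-δ}: total 18.
No size-3 selection does better; minimum is 15.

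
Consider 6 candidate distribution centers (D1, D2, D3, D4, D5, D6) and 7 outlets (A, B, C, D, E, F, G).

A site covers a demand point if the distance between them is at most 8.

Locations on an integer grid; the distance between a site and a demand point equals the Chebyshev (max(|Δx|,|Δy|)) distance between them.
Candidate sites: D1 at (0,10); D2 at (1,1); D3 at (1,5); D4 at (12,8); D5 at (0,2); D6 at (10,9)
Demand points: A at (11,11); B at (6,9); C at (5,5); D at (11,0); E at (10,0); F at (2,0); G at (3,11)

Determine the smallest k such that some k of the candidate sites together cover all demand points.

2

Coverage sets (demand points within 8 of each site):
  D1: {B, C, G}
  D2: {B, C, F}
  D3: {B, C, F, G}
  D4: {A, B, C, D, E}
  D5: {B, C, F}
  D6: {A, B, C, G}
No single site covers all 7 demand points.
But {D3, D4} covers everything, so the minimum is 2.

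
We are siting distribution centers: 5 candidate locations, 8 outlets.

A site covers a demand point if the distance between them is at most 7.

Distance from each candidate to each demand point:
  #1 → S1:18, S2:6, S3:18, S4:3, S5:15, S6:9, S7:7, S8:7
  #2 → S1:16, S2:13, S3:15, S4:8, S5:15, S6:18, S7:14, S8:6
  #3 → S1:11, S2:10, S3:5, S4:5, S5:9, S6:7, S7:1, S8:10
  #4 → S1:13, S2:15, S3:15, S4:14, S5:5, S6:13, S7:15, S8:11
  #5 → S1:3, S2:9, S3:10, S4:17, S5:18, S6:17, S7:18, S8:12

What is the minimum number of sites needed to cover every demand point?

4

Coverage sets (demand points within 7 of each site):
  #1: {S2, S4, S7, S8}
  #2: {S8}
  #3: {S3, S4, S6, S7}
  #4: {S5}
  #5: {S1}
No 3 sites suffice: every size-3 union leaves at least one demand point uncovered.
But {#1, #3, #4, #5} covers everything, so the minimum is 4.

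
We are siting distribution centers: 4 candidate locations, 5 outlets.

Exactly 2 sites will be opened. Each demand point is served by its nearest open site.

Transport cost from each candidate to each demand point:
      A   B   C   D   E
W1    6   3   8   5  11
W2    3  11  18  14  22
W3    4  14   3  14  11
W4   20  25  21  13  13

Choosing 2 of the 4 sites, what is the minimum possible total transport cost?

26

Open {W1, W3}.
  A→W3 4, B→W1 3, C→W3 3, D→W1 5, E→W1 11  ⇒ total 26.
Compare {W1, W2}: total 30.
Compare {W1, W4}: total 33.
No size-2 selection does better; minimum is 26.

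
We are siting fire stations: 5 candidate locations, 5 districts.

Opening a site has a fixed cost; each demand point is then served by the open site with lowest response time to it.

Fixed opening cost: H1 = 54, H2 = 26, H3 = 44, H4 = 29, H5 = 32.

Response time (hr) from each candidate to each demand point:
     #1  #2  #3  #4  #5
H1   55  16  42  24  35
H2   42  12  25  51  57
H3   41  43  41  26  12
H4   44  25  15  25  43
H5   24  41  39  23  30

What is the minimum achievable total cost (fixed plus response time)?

172

Open {H2, H5}: assign each demand point to its cheapest open site.
  #1→H5 24, #2→H2 12, #3→H2 25, #4→H5 23, #5→H5 30
  response time 114, fixed 58 → total 172.
Compare {H4, H5}: response time 117 + fixed 61 = 178.
Compare {H4}: response time 152 + fixed 29 = 181.
Compare {H2, H3}: response time 116 + fixed 70 = 186.
All other subsets cost ≥ 178. Minimum total cost: 172.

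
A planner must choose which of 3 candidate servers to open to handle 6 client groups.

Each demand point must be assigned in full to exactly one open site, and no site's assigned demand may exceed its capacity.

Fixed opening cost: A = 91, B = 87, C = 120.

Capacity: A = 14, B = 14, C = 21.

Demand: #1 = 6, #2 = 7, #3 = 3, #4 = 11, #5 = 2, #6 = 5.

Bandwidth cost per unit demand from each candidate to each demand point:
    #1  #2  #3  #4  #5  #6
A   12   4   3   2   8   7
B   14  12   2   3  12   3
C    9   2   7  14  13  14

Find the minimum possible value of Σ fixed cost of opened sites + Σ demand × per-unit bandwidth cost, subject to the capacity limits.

406

Open {A, C}; cheapest assignment that respects the capacities:
  A (cap 14, load 14): #3, #4 — cost 3×3 + 11×2 = 31
  C (cap 21, load 20): #1, #2, #5, #6 — cost 6×9 + 7×2 + 2×13 + 5×14 = 164
  Shipping 195, fixed 211 → total 406.
  Any other capacity-feasible assignment to {A, C} ships for at least 195.
Compare {B, C}: its best feasible assignment gives total 410.
Compare {A, B, C}: its best feasible assignment gives total 425.
Every other set of open sites that can feasibly serve all demand totals ≥ 410 even under its best assignment. Minimum: 406.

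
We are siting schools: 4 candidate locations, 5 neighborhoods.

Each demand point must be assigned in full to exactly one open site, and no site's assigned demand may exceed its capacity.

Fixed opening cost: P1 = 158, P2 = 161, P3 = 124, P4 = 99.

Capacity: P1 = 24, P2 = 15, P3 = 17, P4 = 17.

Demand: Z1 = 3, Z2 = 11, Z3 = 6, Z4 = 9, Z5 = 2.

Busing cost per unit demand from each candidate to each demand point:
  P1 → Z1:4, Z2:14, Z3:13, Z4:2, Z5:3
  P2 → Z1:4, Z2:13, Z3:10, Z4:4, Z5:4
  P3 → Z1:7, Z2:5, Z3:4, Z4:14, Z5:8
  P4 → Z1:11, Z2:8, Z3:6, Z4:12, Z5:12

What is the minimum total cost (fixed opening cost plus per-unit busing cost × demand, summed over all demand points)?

Open {P1, P3}; cheapest assignment that respects the capacities:
  P1 (cap 24, load 14): Z1, Z4, Z5 — cost 3×4 + 9×2 + 2×3 = 36
  P3 (cap 17, load 17): Z2, Z3 — cost 11×5 + 6×4 = 79
  Shipping 115, fixed 282 → total 397.
  Any other capacity-feasible assignment to {P1, P3} ships for at least 115.
Compare {P1, P4}: its best feasible assignment gives total 417.
Compare {P2, P3}: its best feasible assignment gives total 420.
Every other set of open sites that can feasibly serve all demand totals ≥ 417 even under its best assignment. Minimum: 397.

397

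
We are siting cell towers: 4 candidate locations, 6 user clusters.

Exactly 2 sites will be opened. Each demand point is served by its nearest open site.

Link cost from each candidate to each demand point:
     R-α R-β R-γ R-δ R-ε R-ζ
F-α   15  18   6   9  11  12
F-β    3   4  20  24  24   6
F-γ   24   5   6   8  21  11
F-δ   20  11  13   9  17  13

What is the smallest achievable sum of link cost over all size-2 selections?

39

Open {F-α, F-β}.
  R-α→F-β 3, R-β→F-β 4, R-γ→F-α 6, R-δ→F-α 9, R-ε→F-α 11, R-ζ→F-β 6  ⇒ total 39.
Compare {F-β, F-γ}: total 48.
Compare {F-β, F-δ}: total 52.
No size-2 selection does better; minimum is 39.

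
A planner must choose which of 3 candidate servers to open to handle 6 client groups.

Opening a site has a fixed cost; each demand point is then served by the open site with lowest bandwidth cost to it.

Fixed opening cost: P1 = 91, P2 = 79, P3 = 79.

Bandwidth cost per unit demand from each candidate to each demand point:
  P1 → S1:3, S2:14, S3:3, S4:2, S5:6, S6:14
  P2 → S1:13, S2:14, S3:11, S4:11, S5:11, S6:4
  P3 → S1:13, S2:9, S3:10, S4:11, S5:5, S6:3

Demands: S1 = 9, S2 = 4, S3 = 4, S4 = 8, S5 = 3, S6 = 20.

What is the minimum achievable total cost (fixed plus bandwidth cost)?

336

Open {P1, P3}: assign each demand point to its cheapest open site.
  S1→P1 9×3=27, S2→P3 4×9=36, S3→P1 4×3=12, S4→P1 8×2=16, S5→P3 3×5=15, S6→P3 20×3=60
  bandwidth cost 166, fixed 170 → total 336.
Compare {P1, P2}: bandwidth cost 209 + fixed 170 = 379.
Compare {P1, P2, P3}: bandwidth cost 166 + fixed 249 = 415.
Compare {P3}: bandwidth cost 356 + fixed 79 = 435.
All other subsets cost ≥ 379. Minimum total cost: 336.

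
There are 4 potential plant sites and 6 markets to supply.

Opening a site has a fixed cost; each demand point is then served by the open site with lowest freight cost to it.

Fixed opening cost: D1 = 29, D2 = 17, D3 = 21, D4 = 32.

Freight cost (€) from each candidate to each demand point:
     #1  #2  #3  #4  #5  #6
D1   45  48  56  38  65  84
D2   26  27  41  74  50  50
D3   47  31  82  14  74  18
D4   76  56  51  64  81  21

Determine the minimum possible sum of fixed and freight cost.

214

Open {D2, D3}: assign each demand point to its cheapest open site.
  #1→D2 26, #2→D2 27, #3→D2 41, #4→D3 14, #5→D2 50, #6→D3 18
  freight cost 176, fixed 38 → total 214.
Compare {D1, D2, D3}: freight cost 176 + fixed 67 = 243.
Compare {D2, D3, D4}: freight cost 176 + fixed 70 = 246.
Compare {D1, D2, D3, D4}: freight cost 176 + fixed 99 = 275.
All other subsets cost ≥ 243. Minimum total cost: 214.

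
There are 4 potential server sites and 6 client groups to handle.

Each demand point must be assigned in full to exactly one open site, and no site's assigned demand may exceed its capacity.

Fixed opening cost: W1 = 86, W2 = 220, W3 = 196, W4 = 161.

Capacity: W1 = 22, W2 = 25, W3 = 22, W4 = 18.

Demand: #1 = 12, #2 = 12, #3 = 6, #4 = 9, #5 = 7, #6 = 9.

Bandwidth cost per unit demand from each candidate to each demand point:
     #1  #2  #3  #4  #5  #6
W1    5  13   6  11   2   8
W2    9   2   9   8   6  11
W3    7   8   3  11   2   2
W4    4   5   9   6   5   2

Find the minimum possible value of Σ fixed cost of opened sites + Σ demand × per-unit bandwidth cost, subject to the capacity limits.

691

Open {W1, W2, W4}; cheapest assignment that respects the capacities:
  W1 (cap 22, load 19): #1, #5 — cost 12×5 + 7×2 = 74
  W2 (cap 25, load 18): #2, #3 — cost 12×2 + 6×9 = 78
  W4 (cap 18, load 18): #4, #6 — cost 9×6 + 9×2 = 72
  Shipping 224, fixed 467 → total 691.
  Any other capacity-feasible assignment to {W1, W2, W4} ships for at least 224.
Compare {W1, W3, W4}: its best feasible assignment gives total 703.
Compare {W1, W2, W3}: its best feasible assignment gives total 708.
Every other set of open sites that can feasibly serve all demand totals ≥ 703 even under its best assignment. Minimum: 691.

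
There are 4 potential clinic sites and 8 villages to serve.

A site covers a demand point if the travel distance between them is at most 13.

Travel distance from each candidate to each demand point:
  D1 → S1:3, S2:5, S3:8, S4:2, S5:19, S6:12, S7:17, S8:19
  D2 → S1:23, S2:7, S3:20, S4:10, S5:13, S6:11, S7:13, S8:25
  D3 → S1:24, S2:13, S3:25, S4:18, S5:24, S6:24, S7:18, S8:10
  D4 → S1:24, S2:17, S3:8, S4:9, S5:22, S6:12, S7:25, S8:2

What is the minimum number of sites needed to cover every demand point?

3

Coverage sets (demand points within 13 of each site):
  D1: {S1, S2, S3, S4, S6}
  D2: {S2, S4, S5, S6, S7}
  D3: {S2, S8}
  D4: {S3, S4, S6, S8}
No 2 sites suffice: every size-2 union leaves at least one demand point uncovered.
But {D1, D2, D3} covers everything, so the minimum is 3.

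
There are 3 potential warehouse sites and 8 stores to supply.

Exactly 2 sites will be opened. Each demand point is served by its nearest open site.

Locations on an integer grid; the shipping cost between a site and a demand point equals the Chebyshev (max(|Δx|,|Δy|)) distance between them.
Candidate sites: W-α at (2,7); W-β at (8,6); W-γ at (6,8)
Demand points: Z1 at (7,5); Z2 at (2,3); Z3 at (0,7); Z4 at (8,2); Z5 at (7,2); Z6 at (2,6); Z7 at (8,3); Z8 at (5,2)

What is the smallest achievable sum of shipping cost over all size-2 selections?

23

Open {W-α, W-β}.
  Z1→W-β 1, Z2→W-α 4, Z3→W-α 2, Z4→W-β 4, Z5→W-β 4, Z6→W-α 1, Z7→W-β 3, Z8→W-β 4  ⇒ total 23.
Compare {W-α, W-γ}: total 31.
Compare {W-β, W-γ}: total 31.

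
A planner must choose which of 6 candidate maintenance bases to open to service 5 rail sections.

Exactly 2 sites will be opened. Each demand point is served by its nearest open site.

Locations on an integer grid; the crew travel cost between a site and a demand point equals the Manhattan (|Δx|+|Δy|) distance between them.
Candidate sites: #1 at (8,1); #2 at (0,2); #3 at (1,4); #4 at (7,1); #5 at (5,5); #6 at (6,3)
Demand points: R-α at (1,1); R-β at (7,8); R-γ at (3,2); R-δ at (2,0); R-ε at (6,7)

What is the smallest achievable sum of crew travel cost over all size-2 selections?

17

Open {#2, #5}.
  R-α→#2 2, R-β→#5 5, R-γ→#2 3, R-δ→#2 4, R-ε→#5 3  ⇒ total 17.
Compare {#2, #6}: total 19.
Compare {#3, #5}: total 20.
No size-2 selection does better; minimum is 17.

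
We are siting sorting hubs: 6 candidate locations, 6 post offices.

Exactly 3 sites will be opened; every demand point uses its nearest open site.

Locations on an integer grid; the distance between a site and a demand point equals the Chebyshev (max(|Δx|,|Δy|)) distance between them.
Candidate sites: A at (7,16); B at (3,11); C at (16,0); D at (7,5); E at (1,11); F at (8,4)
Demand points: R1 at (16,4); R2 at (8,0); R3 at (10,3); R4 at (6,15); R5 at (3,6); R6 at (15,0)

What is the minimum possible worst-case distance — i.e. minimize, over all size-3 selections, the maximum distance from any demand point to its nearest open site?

Open {A, C, D}.
  Farthest demand point is R2 at distance 5 (to D); all others are ≤ 5.
With {A, C, F} the worst case is 5.
With {B, C, D} the worst case is 5.
No size-3 selection achieves below 5.

5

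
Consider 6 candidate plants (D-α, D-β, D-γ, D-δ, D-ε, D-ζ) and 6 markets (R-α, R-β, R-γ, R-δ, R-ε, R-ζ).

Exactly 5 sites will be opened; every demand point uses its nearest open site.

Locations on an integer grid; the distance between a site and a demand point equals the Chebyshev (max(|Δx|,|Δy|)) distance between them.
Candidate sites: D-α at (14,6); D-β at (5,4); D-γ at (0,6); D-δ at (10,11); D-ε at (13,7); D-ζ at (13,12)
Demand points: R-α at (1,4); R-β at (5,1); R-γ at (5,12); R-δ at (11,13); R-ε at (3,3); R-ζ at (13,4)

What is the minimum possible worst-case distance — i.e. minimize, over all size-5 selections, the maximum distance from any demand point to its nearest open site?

5

Open {D-α, D-β, D-γ, D-δ, D-ε}.
  Farthest demand point is R-γ at distance 5 (to D-δ); all others are ≤ 5.
With {D-α, D-β, D-γ, D-δ, D-ζ} the worst case is 5.
With {D-α, D-β, D-δ, D-ε, D-ζ} the worst case is 5.
No size-5 selection achieves below 5.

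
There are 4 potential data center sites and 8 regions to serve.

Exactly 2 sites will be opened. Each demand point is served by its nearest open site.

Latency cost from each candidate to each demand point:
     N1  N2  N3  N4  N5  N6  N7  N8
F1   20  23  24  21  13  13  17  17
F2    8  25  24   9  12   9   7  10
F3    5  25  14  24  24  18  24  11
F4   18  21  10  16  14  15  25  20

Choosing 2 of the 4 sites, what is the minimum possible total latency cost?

86

Open {F2, F4}.
  N1→F2 8, N2→F4 21, N3→F4 10, N4→F2 9, N5→F2 12, N6→F2 9, N7→F2 7, N8→F2 10  ⇒ total 86.
Compare {F2, F3}: total 91.
Compare {F1, F2}: total 102.
No size-2 selection does better; minimum is 86.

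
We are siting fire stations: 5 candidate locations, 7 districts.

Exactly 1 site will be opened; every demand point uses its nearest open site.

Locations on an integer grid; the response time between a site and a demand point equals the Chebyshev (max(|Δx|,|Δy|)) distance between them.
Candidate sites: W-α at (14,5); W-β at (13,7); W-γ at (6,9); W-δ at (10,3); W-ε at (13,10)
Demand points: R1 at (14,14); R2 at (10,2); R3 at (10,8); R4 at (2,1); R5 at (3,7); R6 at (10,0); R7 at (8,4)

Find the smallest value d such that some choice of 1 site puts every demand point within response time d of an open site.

9

Open {W-γ}.
  Farthest demand point is R6 at response time 9 (to W-γ); all others are ≤ 9.
With {W-β} the worst case is 11.
With {W-δ} the worst case is 11.
No size-1 selection achieves below 9.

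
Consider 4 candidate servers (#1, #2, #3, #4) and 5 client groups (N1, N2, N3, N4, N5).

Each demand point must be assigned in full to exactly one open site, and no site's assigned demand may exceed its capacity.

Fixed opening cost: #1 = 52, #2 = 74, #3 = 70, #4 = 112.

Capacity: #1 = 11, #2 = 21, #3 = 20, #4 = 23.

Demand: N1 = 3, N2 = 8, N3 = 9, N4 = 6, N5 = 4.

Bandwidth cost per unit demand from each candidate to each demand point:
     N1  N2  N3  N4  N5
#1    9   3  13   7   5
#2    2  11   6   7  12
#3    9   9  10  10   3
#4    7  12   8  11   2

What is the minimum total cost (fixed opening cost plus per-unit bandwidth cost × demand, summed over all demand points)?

321

Open {#1, #2}; cheapest assignment that respects the capacities:
  #1 (cap 11, load 11): N1, N2 — cost 3×9 + 8×3 = 51
  #2 (cap 21, load 19): N3, N4, N5 — cost 9×6 + 6×7 + 4×12 = 144
  Shipping 195, fixed 126 → total 321.
  Any other capacity-feasible assignment to {#1, #2} ships for at least 195.
Compare {#2, #3}: its best feasible assignment gives total 330.
Compare {#1, #2, #3}: its best feasible assignment gives total 334.
Every other set of open sites that can feasibly serve all demand totals ≥ 330 even under its best assignment. Minimum: 321.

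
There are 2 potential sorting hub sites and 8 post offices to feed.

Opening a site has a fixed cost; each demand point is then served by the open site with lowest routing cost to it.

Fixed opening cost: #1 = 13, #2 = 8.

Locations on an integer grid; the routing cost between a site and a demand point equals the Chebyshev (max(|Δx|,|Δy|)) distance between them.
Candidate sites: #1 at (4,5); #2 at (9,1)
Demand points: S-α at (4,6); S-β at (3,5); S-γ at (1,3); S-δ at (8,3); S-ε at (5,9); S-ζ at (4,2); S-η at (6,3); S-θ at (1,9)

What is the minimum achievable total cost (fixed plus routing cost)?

35

Open {#1}: assign each demand point to its cheapest open site.
  S-α→#1 1, S-β→#1 1, S-γ→#1 3, S-δ→#1 4, S-ε→#1 4, S-ζ→#1 3, S-η→#1 2, S-θ→#1 4
  routing cost 22, fixed 13 → total 35.
Compare {#1, #2}: routing cost 20 + fixed 21 = 41.
Compare {#2}: routing cost 45 + fixed 8 = 53.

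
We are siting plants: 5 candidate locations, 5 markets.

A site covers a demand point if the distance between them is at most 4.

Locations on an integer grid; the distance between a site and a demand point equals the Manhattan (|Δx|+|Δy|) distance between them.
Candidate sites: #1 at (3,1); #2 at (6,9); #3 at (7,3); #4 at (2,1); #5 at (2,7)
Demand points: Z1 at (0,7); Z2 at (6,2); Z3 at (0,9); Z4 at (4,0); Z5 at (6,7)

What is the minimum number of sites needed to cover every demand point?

2

Coverage sets (demand points within 4 of each site):
  #1: {Z2, Z4}
  #2: {Z5}
  #3: {Z2}
  #4: {Z4}
  #5: {Z1, Z3, Z5}
No single site covers all 5 demand points.
But {#1, #5} covers everything, so the minimum is 2.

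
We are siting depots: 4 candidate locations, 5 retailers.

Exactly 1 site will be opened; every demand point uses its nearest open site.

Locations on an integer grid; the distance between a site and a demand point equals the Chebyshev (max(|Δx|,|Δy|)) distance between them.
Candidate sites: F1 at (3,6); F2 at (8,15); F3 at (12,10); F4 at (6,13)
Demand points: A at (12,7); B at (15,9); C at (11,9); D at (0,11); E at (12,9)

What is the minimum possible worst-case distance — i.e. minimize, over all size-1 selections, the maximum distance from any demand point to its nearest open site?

Open {F2}.
  Farthest demand point is A at distance 8 (to F2); all others are ≤ 8.
With {F4} the worst case is 9.
With {F1} the worst case is 12.
No size-1 selection achieves below 8.

8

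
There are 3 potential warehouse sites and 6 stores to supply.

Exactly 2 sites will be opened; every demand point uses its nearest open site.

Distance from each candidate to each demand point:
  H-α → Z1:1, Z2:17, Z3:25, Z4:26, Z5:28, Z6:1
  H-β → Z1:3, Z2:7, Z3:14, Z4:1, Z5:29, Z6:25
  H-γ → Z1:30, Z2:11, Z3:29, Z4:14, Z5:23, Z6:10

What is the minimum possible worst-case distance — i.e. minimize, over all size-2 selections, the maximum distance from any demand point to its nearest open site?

Open {H-β, H-γ}.
  Farthest demand point is Z5 at distance 23 (to H-γ); all others are ≤ 23.
With {H-α, H-γ} the worst case is 25.
With {H-α, H-β} the worst case is 28.
No size-2 selection achieves below 23.

23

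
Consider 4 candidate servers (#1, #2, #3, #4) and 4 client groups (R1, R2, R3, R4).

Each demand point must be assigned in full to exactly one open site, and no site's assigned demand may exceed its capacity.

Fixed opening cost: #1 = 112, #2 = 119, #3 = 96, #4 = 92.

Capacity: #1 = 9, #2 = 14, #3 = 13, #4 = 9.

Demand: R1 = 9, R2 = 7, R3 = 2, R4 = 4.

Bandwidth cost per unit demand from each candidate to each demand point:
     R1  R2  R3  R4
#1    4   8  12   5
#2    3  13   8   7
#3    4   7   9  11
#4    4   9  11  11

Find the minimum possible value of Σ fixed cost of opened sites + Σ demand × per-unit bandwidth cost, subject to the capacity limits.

335

Open {#3, #4}; cheapest assignment that respects the capacities:
  #3 (cap 13, load 13): R2, R3, R4 — cost 7×7 + 2×9 + 4×11 = 111
  #4 (cap 9, load 9): R1 — cost 9×4 = 36
  Shipping 147, fixed 188 → total 335.
  Any other capacity-feasible assignment to {#3, #4} ships for at least 147.
Compare {#2, #3}: its best feasible assignment gives total 337.
Compare {#2, #4}: its best feasible assignment gives total 351.
Every other set of open sites that can feasibly serve all demand totals ≥ 337 even under its best assignment. Minimum: 335.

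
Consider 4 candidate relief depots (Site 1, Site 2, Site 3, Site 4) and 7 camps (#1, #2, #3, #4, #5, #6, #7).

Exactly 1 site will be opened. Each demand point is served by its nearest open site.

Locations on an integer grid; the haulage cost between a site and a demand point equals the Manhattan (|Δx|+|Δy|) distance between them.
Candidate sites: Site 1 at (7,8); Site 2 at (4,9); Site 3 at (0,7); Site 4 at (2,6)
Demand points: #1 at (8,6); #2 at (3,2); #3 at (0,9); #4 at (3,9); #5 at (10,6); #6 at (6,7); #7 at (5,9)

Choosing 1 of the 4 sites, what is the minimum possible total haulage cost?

34

Open {Site 2}.
  #1→Site 2 7, #2→Site 2 8, #3→Site 2 4, #4→Site 2 1, #5→Site 2 9, #6→Site 2 4, #7→Site 2 1  ⇒ total 34.
Compare {Site 1}: total 36.
Compare {Site 4}: total 39.
No size-1 selection does better; minimum is 34.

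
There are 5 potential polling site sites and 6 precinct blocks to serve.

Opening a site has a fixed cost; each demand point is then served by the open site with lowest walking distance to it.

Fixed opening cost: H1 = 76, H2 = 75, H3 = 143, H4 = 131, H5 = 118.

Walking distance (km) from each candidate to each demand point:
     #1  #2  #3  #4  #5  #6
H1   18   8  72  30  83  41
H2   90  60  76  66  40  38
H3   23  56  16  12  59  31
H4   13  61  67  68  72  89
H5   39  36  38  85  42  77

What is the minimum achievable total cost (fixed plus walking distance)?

Open {H1}: assign each demand point to its cheapest open site.
  #1→H1 18, #2→H1 8, #3→H1 72, #4→H1 30, #5→H1 83, #6→H1 41
  walking distance 252, fixed 76 → total 328.
Compare {H3}: walking distance 197 + fixed 143 = 340.
Compare {H1, H2}: walking distance 206 + fixed 151 = 357.
Compare {H1, H3}: walking distance 144 + fixed 219 = 363.
All other subsets cost ≥ 340. Minimum total cost: 328.

328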